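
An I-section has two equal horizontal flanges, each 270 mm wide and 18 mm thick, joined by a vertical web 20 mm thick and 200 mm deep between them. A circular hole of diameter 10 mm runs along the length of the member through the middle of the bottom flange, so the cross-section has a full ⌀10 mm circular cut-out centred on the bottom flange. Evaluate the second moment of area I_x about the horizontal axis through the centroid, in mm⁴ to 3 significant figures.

I_x ≈ 1.28 × 10⁸ mm⁴

Break the section into simple shapes (no overlaps), measuring from the bottom-left corner of the bounding box.
Bottom flange: 270 × 18, A = 4 860 mm², y = 9 mm, Ī = 131 220 mm⁴.
Web: 20 × 200, A = 4 000 mm², y = 118 mm, Ī = 13 333 333 mm⁴.
Top flange: 270 × 18, A = 4 860 mm², y = 227 mm, Ī = 131 220 mm⁴.
Hole (subtracted): ⌀10, A = 78.54 mm², y = 9 mm, Ī = 490.87 mm⁴.
Centroid: ȳ = ΣA·y / ΣA = 118.63 mm.
Transfer each piece to the horizontal axis through the centroid using Ī + A·d² with d = y − 118.63:
  bottom flange: d = -109.63 mm → contributes +58 539 682 mm⁴
  web: d = -0.62756 mm → contributes +13 334 909 mm⁴
  top flange: d = 108.37 mm → contributes +57 209 906 mm⁴
  hole: d = -109.63 mm → contributes −944 398 mm⁴
Total I = 128 140 098 mm⁴.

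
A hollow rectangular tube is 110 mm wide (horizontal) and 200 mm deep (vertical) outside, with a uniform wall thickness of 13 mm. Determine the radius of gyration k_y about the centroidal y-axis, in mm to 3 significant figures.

Decompose the section into non-overlapping parts with the origin at the bottom-left of its bounding rectangle.
Outer rectangle: 110 × 200, A = 22 000 mm², x = 55 mm, Ī = 22 183 333 mm⁴.
Inner void (subtracted): 84 × 174, A = 14 616 mm², x = 55 mm, Ī = 8 594 208 mm⁴.
By symmetry the centroid is at mid-width, x̄ = 55 mm.
All pieces are centred on the centroidal y-axis, so I = ΣĪ (holes subtracted) = 13 589 125 mm⁴.
Radius of gyration: k = √(I/A) = √(13 589 125 / 7 384) = 42.899 mm.

k_y ≈ 42.9 mm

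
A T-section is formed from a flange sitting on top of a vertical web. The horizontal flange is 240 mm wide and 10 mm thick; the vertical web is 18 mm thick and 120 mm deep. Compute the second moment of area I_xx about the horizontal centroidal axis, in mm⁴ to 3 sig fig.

I_xx ≈ 7.42 × 10⁶ mm⁴

Split into non-overlapping primitives; take the origin at the lower-left of the bounding box.
Flange: 240 × 10, A = 2 400 mm², y = 125 mm, Ī = 20 000 mm⁴.
Web: 18 × 120, A = 2 160 mm², y = 60 mm, Ī = 2 592 000 mm⁴.
Centroid: ȳ = ΣA·y / ΣA = 94.211 mm.
Transfer each piece to the horizontal centroidal axis using Ī + A·d² with d = y − 94.211:
  flange: d = 30.789 mm → contributes +2 295 180 mm⁴
  web: d = -34.211 mm → contributes +5 119 978 mm⁴
Total I = 7 415 158 mm⁴.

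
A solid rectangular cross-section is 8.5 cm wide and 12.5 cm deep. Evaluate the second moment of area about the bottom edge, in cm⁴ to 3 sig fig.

I_base ≈ 5530 cm⁴

The section: 8.5 × 12.5, A = 106.25 cm², y = 6.25 cm, Ī = 1383.5 cm⁴.
Transfer it to a horizontal axis along the bottom face using Ī + A·d² with d = y − 0:
  the section: d = 6.25 cm → contributes +5533.9 cm⁴
Total I = 5533.9 cm⁴.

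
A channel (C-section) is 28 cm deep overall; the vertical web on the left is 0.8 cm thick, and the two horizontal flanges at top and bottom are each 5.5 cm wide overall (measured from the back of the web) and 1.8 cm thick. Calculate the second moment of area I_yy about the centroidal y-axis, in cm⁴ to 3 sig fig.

Split into non-overlapping primitives; take the origin at the lower-left of the bounding box.
Web: 0.8 × 28, A = 22.4 cm², x = 0.4 cm, Ī = 1.1947 cm⁴.
Top flange (beyond web): 4.7 × 1.8, A = 8.46 cm², x = 3.15 cm, Ī = 15.573 cm⁴.
Bottom flange (beyond web): 4.7 × 1.8, A = 8.46 cm², x = 3.15 cm, Ī = 15.573 cm⁴.
Centroid: x̄ = ΣA·x / ΣA = 1.5834 cm.
Transfer each piece to the centroidal y-axis using Ī + A·d² with d = x − 1.5834:
  web: d = -1.1834 cm → contributes +32.563 cm⁴
  top flange (beyond web): d = 1.5666 cm → contributes +36.337 cm⁴
  bottom flange (beyond web): d = 1.5666 cm → contributes +36.337 cm⁴
Total I = 105.24 cm⁴.

I_yy ≈ 105 cm⁴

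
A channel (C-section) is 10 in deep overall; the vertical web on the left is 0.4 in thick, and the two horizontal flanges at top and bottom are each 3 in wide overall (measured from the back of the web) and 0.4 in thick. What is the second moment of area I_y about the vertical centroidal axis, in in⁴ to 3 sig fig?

Break the section into simple shapes (no overlaps), measuring from the bottom-left corner of the bounding box.
Web: 0.4 × 10, A = 4 in², x = 0.2 in, Ī = 0.053333 in⁴.
Top flange (beyond web): 2.6 × 0.4, A = 1.04 in², x = 1.7 in, Ī = 0.58587 in⁴.
Bottom flange (beyond web): 2.6 × 0.4, A = 1.04 in², x = 1.7 in, Ī = 0.58587 in⁴.
Centroid: x̄ = ΣA·x / ΣA = 0.71316 in.
Transfer each piece to the vertical centroidal axis using Ī + A·d² with d = x − 0.71316:
  web: d = -0.51316 in → contributes +1.1067 in⁴
  top flange (beyond web): d = 0.98684 in → contributes +1.5987 in⁴
  bottom flange (beyond web): d = 0.98684 in → contributes +1.5987 in⁴
Total I = 4.304 in⁴.

I_y ≈ 4.30 in⁴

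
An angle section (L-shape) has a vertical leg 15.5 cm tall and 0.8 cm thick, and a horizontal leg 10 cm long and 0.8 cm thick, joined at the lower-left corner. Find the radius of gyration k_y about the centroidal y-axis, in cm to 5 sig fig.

Break the section into simple shapes (no overlaps), measuring from the bottom-left corner of the bounding box.
Vertical leg: 0.8 × 15.5, A = 12.4 cm², x = 0.4 cm, Ī = 0.6613333 cm⁴.
Horizontal leg (remainder): 9.2 × 0.8, A = 7.36 cm², x = 5.4 cm, Ī = 51.91253 cm⁴.
Centroid: x̄ = ΣA·x / ΣA = 2.262348 cm.
Transfer each piece to the centroidal y-axis using Ī + A·d² with d = x − 2.262348:
  vertical leg: d = -1.862348 cm → contributes +43.66876 cm⁴
  horizontal leg (remainder): d = 3.137652 cm → contributes +124.3707 cm⁴
Total I = 168.0395 cm⁴.
Radius of gyration: k = √(I/A) = √(168.0395 / 19.76) = 2.916165 cm.

k_y ≈ 2.9162 cm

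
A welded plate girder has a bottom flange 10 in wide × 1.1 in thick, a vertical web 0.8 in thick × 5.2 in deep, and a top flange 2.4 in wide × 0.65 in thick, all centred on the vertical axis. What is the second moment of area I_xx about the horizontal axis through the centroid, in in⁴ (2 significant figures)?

Split into non-overlapping primitives; take the origin at the lower-left of the bounding box.
Bottom plate: 10 × 1.1, A = 11 in², y = 0.55 in, Ī = 1.109 in⁴.
Web plate: 0.8 × 5.2, A = 4.16 in², y = 3.7 in, Ī = 9.374 in⁴.
Top plate: 2.4 × 0.65, A = 1.56 in², y = 6.625 in, Ī = 0.05493 in⁴.
Centroid: ȳ = ΣA·y / ΣA = 1.901 in.
Transfer each piece to the horizontal axis through the centroid using Ī + A·d² with d = y − 1.901:
  bottom plate: d = -1.351 in → contributes +21.17 in⁴
  web plate: d = 1.799 in → contributes +22.84 in⁴
  top plate: d = 4.724 in → contributes +34.87 in⁴
Total I = 78.89 in⁴.

I_xx ≈ 79 in⁴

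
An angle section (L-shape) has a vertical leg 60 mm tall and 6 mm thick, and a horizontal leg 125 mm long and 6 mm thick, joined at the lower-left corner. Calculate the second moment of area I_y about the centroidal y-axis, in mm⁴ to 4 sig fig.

I_y ≈ 1.779 × 10⁶ mm⁴

Split into non-overlapping primitives; take the origin at the lower-left of the bounding box.
Vertical leg: 6 × 60, A = 360 mm², x = 3 mm, Ī = 1 080 mm⁴.
Horizontal leg (remainder): 119 × 6, A = 714 mm², x = 65.5 mm, Ī = 842 580 mm⁴.
Centroid: x̄ = ΣA·x / ΣA = 44.5503 mm.
Transfer each piece to the centroidal y-axis using Ī + A·d² with d = x − 44.5503:
  vertical leg: d = -41.5503 mm → contributes +622 593 mm⁴
  horizontal leg (remainder): d = 20.9497 mm → contributes +1 155 948 mm⁴
Total I = 1 778 541 mm⁴.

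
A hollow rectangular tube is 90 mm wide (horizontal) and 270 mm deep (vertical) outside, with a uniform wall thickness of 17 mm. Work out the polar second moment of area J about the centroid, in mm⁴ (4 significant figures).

J ≈ 9.923 × 10⁷ mm⁴

Break the section into simple shapes (no overlaps), measuring from the bottom-left corner of the bounding box.
Outer rectangle: 90 × 270, A = 24 300 mm², y = 135 mm, Ī = 147 622 500 mm⁴.
Inner void (subtracted): 56 × 236, A = 13 216 mm², y = 135 mm, Ī = 61 339 861 mm⁴.
By symmetry the centroid is at mid-height, ȳ = 135 mm.
All pieces are centred on the centroidal x-axis, so I = ΣĪ (holes subtracted) = 86 282 639 mm⁴.
Repeating about the centroidal y-axis gives I_y = 12 948 719 mm⁴.
Polar second moment: J = I_x + I_y = 99 231 357 mm⁴.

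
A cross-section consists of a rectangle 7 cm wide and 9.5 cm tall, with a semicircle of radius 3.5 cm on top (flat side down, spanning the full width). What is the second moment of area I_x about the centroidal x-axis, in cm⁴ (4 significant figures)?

I_x ≈ 1097 cm⁴

Decompose the section into non-overlapping parts with the origin at the bottom-left of its bounding rectangle.
Rectangular body: 7 × 9.5, A = 66.5 cm², y = 4.75 cm, Ī = 500.135 cm⁴.
Semicircular cap: semicircle r = 3.5, A = 19.2423 cm², y = 10.9854 cm, Ī = 16.4704 cm⁴.
Centroid: ȳ = ΣA·y / ΣA = 6.14936 cm.
Transfer each piece to the centroidal x-axis using Ī + A·d² with d = y − 6.14936:
  rectangular body: d = -1.39936 cm → contributes +630.356 cm⁴
  semicircular cap: d = 4.83609 cm → contributes +466.504 cm⁴
Total I = 1096.86 cm⁴.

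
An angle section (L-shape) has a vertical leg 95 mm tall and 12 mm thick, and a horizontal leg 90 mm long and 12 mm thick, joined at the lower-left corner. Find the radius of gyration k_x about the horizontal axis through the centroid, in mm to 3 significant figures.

k_x ≈ 29.1 mm

Decompose the section into non-overlapping parts with the origin at the bottom-left of its bounding rectangle.
Vertical leg: 12 × 95, A = 1 140 mm², y = 47.5 mm, Ī = 857 375 mm⁴.
Horizontal leg (remainder): 78 × 12, A = 936 mm², y = 6 mm, Ī = 11 232 mm⁴.
Centroid: ȳ = ΣA·y / ΣA = 28.789 mm.
Transfer each piece to the horizontal axis through the centroid using Ī + A·d² with d = y − 28.789:
  vertical leg: d = 18.711 mm → contributes +1 256 490 mm⁴
  horizontal leg (remainder): d = -22.789 mm → contributes +497 334 mm⁴
Total I = 1 753 824 mm⁴.
Radius of gyration: k = √(I/A) = √(1 753 824 / 2 076) = 29.066 mm.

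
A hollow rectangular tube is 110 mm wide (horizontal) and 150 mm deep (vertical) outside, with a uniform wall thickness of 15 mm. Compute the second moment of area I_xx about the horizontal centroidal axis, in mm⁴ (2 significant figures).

Treat the section as a set of non-overlapping primitives; coordinates are from the bounding-box lower-left.
Outer rectangle: 110 × 150, A = 16 500 mm², y = 75 mm, Ī = 30 937 500 mm⁴.
Inner void (subtracted): 80 × 120, A = 9 600 mm², y = 75 mm, Ī = 11 520 000 mm⁴.
By symmetry the centroid is at mid-height, ȳ = 75 mm.
All pieces are centred on the horizontal centroidal axis, so I = ΣĪ (holes subtracted) = 19 417 500 mm⁴.

I_xx ≈ 1.9 × 10⁷ mm⁴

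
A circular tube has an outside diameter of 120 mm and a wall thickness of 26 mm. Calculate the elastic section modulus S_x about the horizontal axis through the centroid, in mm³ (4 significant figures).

S_x ≈ 1.522 × 10⁵ mm³

Break the section into simple shapes (no overlaps), measuring from the bottom-left corner of the bounding box.
Outer circle: ⌀120, A = 11309.7 mm², y = 60 mm, Ī = 10 178 760 mm⁴.
Bore (subtracted): ⌀68, A = 3631.68 mm², y = 60 mm, Ī = 1 049 556 mm⁴.
By symmetry the centroid is at mid-height, ȳ = 60 mm.
All pieces are centred on the horizontal axis through the centroid, so I = ΣĪ (holes subtracted) = 9 129 204 mm⁴.
Extreme fibre distance c = 60 mm; S = I/c = 152 153 mm³.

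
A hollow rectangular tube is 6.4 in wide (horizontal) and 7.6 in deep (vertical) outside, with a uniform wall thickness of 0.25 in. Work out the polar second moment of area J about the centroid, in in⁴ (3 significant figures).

Decompose the section into non-overlapping parts with the origin at the bottom-left of its bounding rectangle.
Outer rectangle: 6.4 × 7.6, A = 48.64 in², y = 3.8 in, Ī = 234.12 in⁴.
Inner void (subtracted): 5.9 × 7.1, A = 41.89 in², y = 3.8 in, Ī = 175.97 in⁴.
By symmetry the centroid is at mid-height, ȳ = 3.8 in.
All pieces are centred on the centroidal x-axis, so I = ΣĪ (holes subtracted) = 58.148 in⁴.
Repeating about the centroidal y-axis gives I_y = 44.509 in⁴.
Polar second moment: J = I_x + I_y = 102.66 in⁴.

J ≈ 103 in⁴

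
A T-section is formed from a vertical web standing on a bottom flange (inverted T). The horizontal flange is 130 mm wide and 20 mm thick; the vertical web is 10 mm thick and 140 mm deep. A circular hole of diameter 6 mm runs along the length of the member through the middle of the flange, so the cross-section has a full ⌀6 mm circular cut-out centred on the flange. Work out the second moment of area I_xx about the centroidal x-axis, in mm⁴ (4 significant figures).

Decompose the section into non-overlapping parts with the origin at the bottom-left of its bounding rectangle.
Flange: 130 × 20, A = 2 600 mm², y = 10 mm, Ī = 86666.7 mm⁴.
Web: 10 × 140, A = 1 400 mm², y = 90 mm, Ī = 2 286 667 mm⁴.
Hole (subtracted): ⌀6, A = 28.2743 mm², y = 10 mm, Ī = 63.6173 mm⁴.
Centroid: ȳ = ΣA·y / ΣA = 38.1993 mm.
Transfer each piece to the centroidal x-axis using Ī + A·d² with d = y − 38.1993:
  flange: d = -28.1993 mm → contributes +2 154 192 mm⁴
  web: d = 51.8007 mm → contributes +6 043 300 mm⁴
  hole: d = -28.1993 mm → contributes −22547.4 mm⁴
Total I = 8 174 945 mm⁴.

I_xx ≈ 8.175 × 10⁶ mm⁴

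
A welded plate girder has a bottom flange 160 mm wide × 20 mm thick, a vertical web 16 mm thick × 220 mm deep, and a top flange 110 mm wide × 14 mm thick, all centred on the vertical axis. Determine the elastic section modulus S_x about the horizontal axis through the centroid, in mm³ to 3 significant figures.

S_x ≈ 5.14 × 10⁵ mm³

Split into non-overlapping primitives; take the origin at the lower-left of the bounding box.
Bottom plate: 160 × 20, A = 3 200 mm², y = 10 mm, Ī = 106 667 mm⁴.
Web plate: 16 × 220, A = 3 520 mm², y = 130 mm, Ī = 14 197 333 mm⁴.
Top plate: 110 × 14, A = 1 540 mm², y = 247 mm, Ī = 25 153 mm⁴.
Centroid: ȳ = ΣA·y / ΣA = 105.32 mm.
Transfer each piece to the horizontal axis through the centroid using Ī + A·d² with d = y − 105.32:
  bottom plate: d = -95.324 mm → contributes +29 184 272 mm⁴
  web plate: d = 24.676 mm → contributes +16 340 600 mm⁴
  top plate: d = 141.68 mm → contributes +30 935 972 mm⁴
Total I = 76 460 844 mm⁴.
Extreme fibre distance c = 148.68 mm; S = I/c = 514 280 mm³.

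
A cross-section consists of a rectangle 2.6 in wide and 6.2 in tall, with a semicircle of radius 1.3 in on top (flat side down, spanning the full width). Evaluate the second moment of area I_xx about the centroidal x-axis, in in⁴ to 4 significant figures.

I_xx ≈ 82.35 in⁴

Decompose the section into non-overlapping parts with the origin at the bottom-left of its bounding rectangle.
Rectangular body: 2.6 × 6.2, A = 16.12 in², y = 3.1 in, Ī = 51.6377 in⁴.
Semicircular cap: semicircle r = 1.3, A = 2.65465 in², y = 6.75174 in, Ī = 0.313477 in⁴.
Centroid: ȳ = ΣA·y / ΣA = 3.61634 in.
Transfer each piece to the centroidal x-axis using Ī + A·d² with d = y − 3.61634:
  rectangular body: d = -0.516338 in → contributes +55.9354 in⁴
  semicircular cap: d = 3.1354 in → contributes +26.4106 in⁴
Total I = 82.346 in⁴.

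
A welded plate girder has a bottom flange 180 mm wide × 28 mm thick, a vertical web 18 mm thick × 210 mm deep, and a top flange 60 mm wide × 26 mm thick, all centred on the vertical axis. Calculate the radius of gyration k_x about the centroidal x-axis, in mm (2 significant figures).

k_x ≈ 94 mm

Split into non-overlapping primitives; take the origin at the lower-left of the bounding box.
Bottom plate: 180 × 28, A = 5 040 mm², y = 14 mm, Ī = 329 280 mm⁴.
Web plate: 18 × 210, A = 3 780 mm², y = 133 mm, Ī = 13 891 500 mm⁴.
Top plate: 60 × 26, A = 1 560 mm², y = 251 mm, Ī = 87 880 mm⁴.
Centroid: ȳ = ΣA·y / ΣA = 92.95 mm.
Transfer each piece to the centroidal x-axis using Ī + A·d² with d = y − 92.95:
  bottom plate: d = -78.95 mm → contributes +31 747 107 mm⁴
  web plate: d = 40.05 mm → contributes +19 953 492 mm⁴
  top plate: d = 158 mm → contributes +39 054 519 mm⁴
Total I = 90 755 118 mm⁴.
Radius of gyration: k = √(I/A) = √(90 755 118 / 10 380) = 93.51 mm.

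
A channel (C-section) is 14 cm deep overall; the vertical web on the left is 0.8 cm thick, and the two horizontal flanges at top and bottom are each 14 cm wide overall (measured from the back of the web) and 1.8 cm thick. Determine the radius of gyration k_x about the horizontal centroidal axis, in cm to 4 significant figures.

Break the section into simple shapes (no overlaps), measuring from the bottom-left corner of the bounding box.
Web: 0.8 × 14, A = 11.2 cm², y = 7 cm, Ī = 182.933 cm⁴.
Top flange (beyond web): 13.2 × 1.8, A = 23.76 cm², y = 13.1 cm, Ī = 6.4152 cm⁴.
Bottom flange (beyond web): 13.2 × 1.8, A = 23.76 cm², y = 0.9 cm, Ī = 6.4152 cm⁴.
By symmetry the centroid is at mid-height, ȳ = 7 cm.
Transfer each piece to the horizontal centroidal axis using Ī + A·d² with d = y − 7:
  web: d = 0 cm → contributes +182.933 cm⁴
  top flange (beyond web): d = 6.1 cm → contributes +890.525 cm⁴
  bottom flange (beyond web): d = -6.1 cm → contributes +890.525 cm⁴
Total I = 1963.98 cm⁴.
Radius of gyration: k = √(I/A) = √(1963.98 / 58.72) = 5.7833 cm.

k_x ≈ 5.783 cm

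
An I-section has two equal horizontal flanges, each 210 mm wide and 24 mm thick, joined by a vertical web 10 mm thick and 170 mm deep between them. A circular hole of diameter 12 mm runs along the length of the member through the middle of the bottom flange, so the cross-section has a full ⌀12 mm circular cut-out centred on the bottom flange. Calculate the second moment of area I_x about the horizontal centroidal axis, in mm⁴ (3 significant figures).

Break the section into simple shapes (no overlaps), measuring from the bottom-left corner of the bounding box.
Bottom flange: 210 × 24, A = 5 040 mm², y = 12 mm, Ī = 241 920 mm⁴.
Web: 10 × 170, A = 1 700 mm², y = 109 mm, Ī = 4 094 167 mm⁴.
Top flange: 210 × 24, A = 5 040 mm², y = 206 mm, Ī = 241 920 mm⁴.
Hole (subtracted): ⌀12, A = 113.1 mm², y = 12 mm, Ī = 1017.9 mm⁴.
Centroid: ȳ = ΣA·y / ΣA = 109.94 mm.
Transfer each piece to the horizontal centroidal axis using Ī + A·d² with d = y − 109.94:
  bottom flange: d = -97.94 mm → contributes +48 587 128 mm⁴
  web: d = -0.9403 mm → contributes +4 095 670 mm⁴
  top flange: d = 96.06 mm → contributes +46 748 344 mm⁴
  hole: d = -97.94 mm → contributes −1 085 882 mm⁴
Total I = 98 345 260 mm⁴.

I_x ≈ 9.83 × 10⁷ mm⁴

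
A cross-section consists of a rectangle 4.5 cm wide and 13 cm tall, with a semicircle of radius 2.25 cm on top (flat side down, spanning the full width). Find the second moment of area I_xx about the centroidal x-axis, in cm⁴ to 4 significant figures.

Split into non-overlapping primitives; take the origin at the lower-left of the bounding box.
Rectangular body: 4.5 × 13, A = 58.5 cm², y = 6.5 cm, Ī = 823.875 cm⁴.
Semicircular cap: semicircle r = 2.25, A = 7.95216 cm², y = 13.9549 cm, Ī = 2.81295 cm⁴.
Centroid: ȳ = ΣA·y / ΣA = 7.39211 cm.
Transfer each piece to the centroidal x-axis using Ī + A·d² with d = y − 7.39211:
  rectangular body: d = -0.892112 cm → contributes +870.433 cm⁴
  semicircular cap: d = 6.56282 cm → contributes +345.317 cm⁴
Total I = 1215.75 cm⁴.

I_xx ≈ 1216 cm⁴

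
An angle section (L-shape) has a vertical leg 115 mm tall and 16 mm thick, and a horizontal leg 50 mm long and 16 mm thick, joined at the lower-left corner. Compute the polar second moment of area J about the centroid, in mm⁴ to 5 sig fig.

J ≈ 3.4223 × 10⁶ mm⁴

Decompose the section into non-overlapping parts with the origin at the bottom-left of its bounding rectangle.
Vertical leg: 16 × 115, A = 1 840 mm², y = 57.5 mm, Ī = 2 027 833 mm⁴.
Horizontal leg (remainder): 34 × 16, A = 544 mm², y = 8 mm, Ī = 11605.33 mm⁴.
Centroid: ȳ = ΣA·y / ΣA = 46.2047 mm.
Transfer each piece to the centroidal x-axis using Ī + A·d² with d = y − 46.2047:
  vertical leg: d = 11.2953 mm → contributes +2 262 588 mm⁴
  horizontal leg (remainder): d = -38.2047 mm → contributes +805627.2 mm⁴
Total I = 3 068 215 mm⁴.
For the y-axis: x̄ = 13.7047 mm.
Repeating about the centroidal y-axis gives I_y = 354074.8 mm⁴.
Polar second moment: J = I_x + I_y = 3 422 290 mm⁴.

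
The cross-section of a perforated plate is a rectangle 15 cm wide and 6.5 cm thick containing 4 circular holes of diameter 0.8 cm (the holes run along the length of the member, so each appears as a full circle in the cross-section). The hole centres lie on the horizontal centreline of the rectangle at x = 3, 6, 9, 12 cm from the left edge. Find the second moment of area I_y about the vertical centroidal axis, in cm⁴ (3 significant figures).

I_y ≈ 1810 cm⁴

Split into non-overlapping primitives; take the origin at the lower-left of the bounding box.
Plate: 15 × 6.5, A = 97.5 cm², x = 7.5 cm, Ī = 1828.1 cm⁴.
Hole 1 (subtracted): ⌀0.8, A = 0.50265 cm², x = 3 cm, Ī = 0.020106 cm⁴.
Hole 2 (subtracted): ⌀0.8, A = 0.50265 cm², x = 6 cm, Ī = 0.020106 cm⁴.
Hole 3 (subtracted): ⌀0.8, A = 0.50265 cm², x = 9 cm, Ī = 0.020106 cm⁴.
Hole 4 (subtracted): ⌀0.8, A = 0.50265 cm², x = 12 cm, Ī = 0.020106 cm⁴.
By symmetry the centroid is at mid-width, x̄ = 7.5 cm.
Transfer each piece to the vertical centroidal axis using Ī + A·d² with d = x − 7.5:
  plate: d = 0 cm → contributes +1828.1 cm⁴
  hole 1: d = -4.5 cm → contributes −10.199 cm⁴
  hole 2: d = -1.5 cm → contributes −1.1511 cm⁴
  hole 3: d = 1.5 cm → contributes −1.1511 cm⁴
  hole 4: d = 4.5 cm → contributes −10.199 cm⁴
Total I = 1805.4 cm⁴.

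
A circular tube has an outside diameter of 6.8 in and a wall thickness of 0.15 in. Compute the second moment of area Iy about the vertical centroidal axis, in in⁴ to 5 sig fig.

Iy ≈ 17.332 in⁴

Split into non-overlapping primitives; take the origin at the lower-left of the bounding box.
Outer circle: ⌀6.8, A = 36.31681 in², x = 3.4 in, Ī = 104.9556 in⁴.
Bore (subtracted): ⌀6.5, A = 33.18307 in², x = 3.4 in, Ī = 87.62405 in⁴.
By symmetry the centroid is at mid-width, x̄ = 3.4 in.
All pieces are centred on the vertical centroidal axis, so I = ΣĪ (holes subtracted) = 17.33153 in⁴.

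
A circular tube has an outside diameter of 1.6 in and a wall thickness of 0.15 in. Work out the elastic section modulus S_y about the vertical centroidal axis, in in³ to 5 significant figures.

Break the section into simple shapes (no overlaps), measuring from the bottom-left corner of the bounding box.
Outer circle: ⌀1.6, A = 2.010619 in², x = 0.8 in, Ī = 0.3216991 in⁴.
Bore (subtracted): ⌀1.3, A = 1.327323 in², x = 0.8 in, Ī = 0.1401985 in⁴.
By symmetry the centroid is at mid-width, x̄ = 0.8 in.
All pieces are centred on the vertical centroidal axis, so I = ΣĪ (holes subtracted) = 0.1815006 in⁴.
Extreme fibre distance c = 0.8 in; S = I/c = 0.2268758 in³.

S_y ≈ 0.22688 in³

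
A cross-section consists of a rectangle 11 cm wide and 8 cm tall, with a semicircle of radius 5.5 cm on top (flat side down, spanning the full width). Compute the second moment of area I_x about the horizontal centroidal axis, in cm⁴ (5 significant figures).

I_x ≈ 1807.8 cm⁴

Decompose the section into non-overlapping parts with the origin at the bottom-left of its bounding rectangle.
Rectangular body: 11 × 8, A = 88 cm², y = 4 cm, Ī = 469.3333 cm⁴.
Semicircular cap: semicircle r = 5.5, A = 47.51659 cm², y = 10.33427 cm, Ī = 100.4345 cm⁴.
Centroid: ȳ = ΣA·y / ΣA = 6.221005 cm.
Transfer each piece to the horizontal centroidal axis using Ī + A·d² with d = y − 6.221005:
  rectangular body: d = -2.221005 cm → contributes +903.4253 cm⁴
  semicircular cap: d = 4.113267 cm → contributes +904.3662 cm⁴
Total I = 1807.791 cm⁴.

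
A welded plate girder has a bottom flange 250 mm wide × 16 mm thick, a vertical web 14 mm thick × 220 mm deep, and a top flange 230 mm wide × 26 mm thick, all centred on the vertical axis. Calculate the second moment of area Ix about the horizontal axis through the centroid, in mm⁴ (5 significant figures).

Split into non-overlapping primitives; take the origin at the lower-left of the bounding box.
Bottom plate: 250 × 16, A = 4 000 mm², y = 8 mm, Ī = 85333.33 mm⁴.
Web plate: 14 × 220, A = 3 080 mm², y = 126 mm, Ī = 12 422 667 mm⁴.
Top plate: 230 × 26, A = 5 980 mm², y = 249 mm, Ī = 336873.3 mm⁴.
Centroid: ȳ = ΣA·y / ΣA = 146.1792 mm.
Transfer each piece to the horizontal axis through the centroid using Ī + A·d² with d = y − 146.1792:
  bottom plate: d = -138.1792 mm → contributes +76 459 269 mm⁴
  web plate: d = -20.17917 mm → contributes +13 676 840 mm⁴
  top plate: d = 102.8208 mm → contributes +63 558 166 mm⁴
Total I = 153 694 274 mm⁴.

Ix ≈ 1.5369 × 10⁸ mm⁴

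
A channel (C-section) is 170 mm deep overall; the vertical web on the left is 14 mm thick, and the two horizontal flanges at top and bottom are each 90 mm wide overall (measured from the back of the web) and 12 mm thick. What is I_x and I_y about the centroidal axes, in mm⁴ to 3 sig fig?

Split into non-overlapping primitives; take the origin at the lower-left of the bounding box.
Web: 14 × 170, A = 2 380 mm², y = 85 mm, Ī = 5 731 833 mm⁴.
Top flange (beyond web): 76 × 12, A = 912 mm², y = 164 mm, Ī = 10 944 mm⁴.
Bottom flange (beyond web): 76 × 12, A = 912 mm², y = 6 mm, Ī = 10 944 mm⁴.
By symmetry the centroid is at mid-height, ȳ = 85 mm.
Transfer each piece to the centroidal x-axis using Ī + A·d² with d = y − 85:
  web: d = 0 mm → contributes +5 731 833 mm⁴
  top flange (beyond web): d = 79 mm → contributes +5 702 736 mm⁴
  bottom flange (beyond web): d = -79 mm → contributes +5 702 736 mm⁴
Total I = 17 137 305 mm⁴.
For the y-axis: x̄ = 26.524 mm.
Repeating about the centroidal y-axis gives I_y = 3 007 874 mm⁴.

I_x ≈ 1.71 × 10⁷ mm⁴, I_y ≈ 3.01 × 10⁶ mm⁴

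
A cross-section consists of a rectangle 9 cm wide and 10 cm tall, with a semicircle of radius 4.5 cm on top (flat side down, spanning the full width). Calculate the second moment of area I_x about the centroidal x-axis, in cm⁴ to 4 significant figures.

Decompose the section into non-overlapping parts with the origin at the bottom-left of its bounding rectangle.
Rectangular body: 9 × 10, A = 90 cm², y = 5 cm, Ī = 750 cm⁴.
Semicircular cap: semicircle r = 4.5, A = 31.8086 cm², y = 11.9099 cm, Ī = 45.0072 cm⁴.
Centroid: ȳ = ΣA·y / ΣA = 6.80441 cm.
Transfer each piece to the centroidal x-axis using Ī + A·d² with d = y − 6.80441:
  rectangular body: d = -1.80441 cm → contributes +1043.03 cm⁴
  semicircular cap: d = 5.10545 cm → contributes +874.117 cm⁴
Total I = 1917.15 cm⁴.

I_x ≈ 1917 cm⁴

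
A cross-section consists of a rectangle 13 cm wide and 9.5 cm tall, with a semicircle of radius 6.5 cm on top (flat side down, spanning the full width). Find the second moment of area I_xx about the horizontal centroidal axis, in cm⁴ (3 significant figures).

Treat the section as a set of non-overlapping primitives; coordinates are from the bounding-box lower-left.
Rectangular body: 13 × 9.5, A = 123.5 cm², y = 4.75 cm, Ī = 928.82 cm⁴.
Semicircular cap: semicircle r = 6.5, A = 66.366 cm², y = 12.259 cm, Ī = 195.92 cm⁴.
Centroid: ȳ = ΣA·y / ΣA = 7.3746 cm.
Transfer each piece to the horizontal centroidal axis using Ī + A·d² with d = y − 7.3746:
  rectangular body: d = -2.6246 cm → contributes +1779.6 cm⁴
  semicircular cap: d = 4.8841 cm → contributes +1 779 cm⁴
Total I = 3558.6 cm⁴.

I_xx ≈ 3560 cm⁴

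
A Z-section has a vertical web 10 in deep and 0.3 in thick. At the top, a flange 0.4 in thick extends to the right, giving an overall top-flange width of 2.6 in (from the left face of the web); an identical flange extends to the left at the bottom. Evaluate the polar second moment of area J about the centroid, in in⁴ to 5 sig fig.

J ≈ 71.361 in⁴

Break the section into simple shapes (no overlaps), measuring from the bottom-left corner of the bounding box.
Web: 0.3 × 10, A = 3 in², y = 5 in, Ī = 25 in⁴.
Top flange (beyond web): 2.3 × 0.4, A = 0.92 in², y = 9.8 in, Ī = 0.01226667 in⁴.
Bottom flange (beyond web): 2.3 × 0.4, A = 0.92 in², y = 0.2 in, Ī = 0.01226667 in⁴.
Centroid: ȳ = ΣA·y / ΣA = 5 in.
Transfer each piece to the centroidal x-axis using Ī + A·d² with d = y − 5:
  web: d = 0 in → contributes +25 in⁴
  top flange (beyond web): d = 4.8 in → contributes +21.20907 in⁴
  bottom flange (beyond web): d = -4.8 in → contributes +21.20907 in⁴
Total I = 67.41813 in⁴.
For the y-axis: x̄ = 2.45 in.
Repeating about the centroidal y-axis gives I_y = 3.943233 in⁴.
Polar second moment: J = I_x + I_y = 71.36137 in⁴.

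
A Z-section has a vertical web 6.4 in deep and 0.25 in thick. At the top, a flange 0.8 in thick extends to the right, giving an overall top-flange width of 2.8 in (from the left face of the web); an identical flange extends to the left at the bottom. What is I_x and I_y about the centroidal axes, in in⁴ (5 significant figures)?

I_x ≈ 37.666 in⁴, I_y ≈ 10.216 in⁴

Decompose the section into non-overlapping parts with the origin at the bottom-left of its bounding rectangle.
Web: 0.25 × 6.4, A = 1.6 in², y = 3.2 in, Ī = 5.461333 in⁴.
Top flange (beyond web): 2.55 × 0.8, A = 2.04 in², y = 6 in, Ī = 0.1088 in⁴.
Bottom flange (beyond web): 2.55 × 0.8, A = 2.04 in², y = 0.4 in, Ī = 0.1088 in⁴.
Centroid: ȳ = ΣA·y / ΣA = 3.2 in.
Transfer each piece to the centroidal x-axis using Ī + A·d² with d = y − 3.2:
  web: d = 0 in → contributes +5.461333 in⁴
  top flange (beyond web): d = 2.8 in → contributes +16.1024 in⁴
  bottom flange (beyond web): d = -2.8 in → contributes +16.1024 in⁴
Total I = 37.66613 in⁴.
For the y-axis: x̄ = 2.675 in.
Repeating about the centroidal y-axis gives I_y = 10.21598 in⁴.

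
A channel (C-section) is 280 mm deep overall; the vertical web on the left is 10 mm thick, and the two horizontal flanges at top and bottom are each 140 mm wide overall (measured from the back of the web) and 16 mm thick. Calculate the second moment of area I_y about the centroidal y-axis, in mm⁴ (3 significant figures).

Treat the section as a set of non-overlapping primitives; coordinates are from the bounding-box lower-left.
Web: 10 × 280, A = 2 800 mm², x = 5 mm, Ī = 23 333 mm⁴.
Top flange (beyond web): 130 × 16, A = 2 080 mm², x = 75 mm, Ī = 2 929 333 mm⁴.
Bottom flange (beyond web): 130 × 16, A = 2 080 mm², x = 75 mm, Ī = 2 929 333 mm⁴.
Centroid: x̄ = ΣA·x / ΣA = 46.839 mm.
Transfer each piece to the centroidal y-axis using Ī + A·d² with d = x − 46.839:
  web: d = -41.839 mm → contributes +4 924 758 mm⁴
  top flange (beyond web): d = 28.161 mm → contributes +4 578 851 mm⁴
  bottom flange (beyond web): d = 28.161 mm → contributes +4 578 851 mm⁴
Total I = 14 082 460 mm⁴.

I_y ≈ 1.41 × 10⁷ mm⁴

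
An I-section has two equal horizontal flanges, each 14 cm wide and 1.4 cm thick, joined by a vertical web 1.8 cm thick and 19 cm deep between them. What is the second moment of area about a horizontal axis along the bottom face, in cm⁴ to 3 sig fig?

Split into non-overlapping primitives; take the origin at the lower-left of the bounding box.
Bottom flange: 14 × 1.4, A = 19.6 cm², y = 0.7 cm, Ī = 3.2013 cm⁴.
Web: 1.8 × 19, A = 34.2 cm², y = 10.9 cm, Ī = 1028.9 cm⁴.
Top flange: 14 × 1.4, A = 19.6 cm², y = 21.1 cm, Ī = 3.2013 cm⁴.
Transfer each piece to a horizontal axis along the bottom face using Ī + A·d² with d = y − 0:
  bottom flange: d = 0.7 cm → contributes +12.805 cm⁴
  web: d = 10.9 cm → contributes +5092.2 cm⁴
  top flange: d = 21.1 cm → contributes +8729.3 cm⁴
Total I = 13 834 cm⁴.

I_base ≈ 1.38 × 10⁴ cm⁴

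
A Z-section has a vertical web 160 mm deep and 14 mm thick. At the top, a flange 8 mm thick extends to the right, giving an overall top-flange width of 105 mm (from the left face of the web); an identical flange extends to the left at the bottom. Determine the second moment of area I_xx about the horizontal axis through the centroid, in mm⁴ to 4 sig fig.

I_xx ≈ 1.320 × 10⁷ mm⁴

Split into non-overlapping primitives; take the origin at the lower-left of the bounding box.
Web: 14 × 160, A = 2 240 mm², y = 80 mm, Ī = 4 778 667 mm⁴.
Top flange (beyond web): 91 × 8, A = 728 mm², y = 156 mm, Ī = 3882.67 mm⁴.
Bottom flange (beyond web): 91 × 8, A = 728 mm², y = 4 mm, Ī = 3882.67 mm⁴.
Centroid: ȳ = ΣA·y / ΣA = 80 mm.
Transfer each piece to the horizontal axis through the centroid using Ī + A·d² with d = y − 80:
  web: d = 0 mm → contributes +4 778 667 mm⁴
  top flange (beyond web): d = 76 mm → contributes +4 208 811 mm⁴
  bottom flange (beyond web): d = -76 mm → contributes +4 208 811 mm⁴
Total I = 13 196 288 mm⁴.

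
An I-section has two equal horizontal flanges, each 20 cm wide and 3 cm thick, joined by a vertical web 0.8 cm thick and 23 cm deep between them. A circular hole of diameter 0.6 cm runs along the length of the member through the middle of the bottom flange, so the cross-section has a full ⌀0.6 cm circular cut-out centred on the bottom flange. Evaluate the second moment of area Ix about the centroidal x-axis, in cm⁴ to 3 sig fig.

Ix ≈ 2.11 × 10⁴ cm⁴

Decompose the section into non-overlapping parts with the origin at the bottom-left of its bounding rectangle.
Bottom flange: 20 × 3, A = 60 cm², y = 1.5 cm, Ī = 45 cm⁴.
Web: 0.8 × 23, A = 18.4 cm², y = 14.5 cm, Ī = 811.13 cm⁴.
Top flange: 20 × 3, A = 60 cm², y = 27.5 cm, Ī = 45 cm⁴.
Hole (subtracted): ⌀0.6, A = 0.28274 cm², y = 1.5 cm, Ī = 0.0063617 cm⁴.
Centroid: ȳ = ΣA·y / ΣA = 14.527 cm.
Transfer each piece to the centroidal x-axis using Ī + A·d² with d = y − 14.527:
  bottom flange: d = -13.027 cm → contributes +10 227 cm⁴
  web: d = -0.026613 cm → contributes +811.15 cm⁴
  top flange: d = 12.973 cm → contributes +10 144 cm⁴
  hole: d = -13.027 cm → contributes −47.986 cm⁴
Total I = 21 133 cm⁴.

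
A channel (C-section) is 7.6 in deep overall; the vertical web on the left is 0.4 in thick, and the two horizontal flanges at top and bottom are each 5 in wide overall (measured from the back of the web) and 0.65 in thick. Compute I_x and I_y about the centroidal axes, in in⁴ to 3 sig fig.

Break the section into simple shapes (no overlaps), measuring from the bottom-left corner of the bounding box.
Web: 0.4 × 7.6, A = 3.04 in², y = 3.8 in, Ī = 14.633 in⁴.
Top flange (beyond web): 4.6 × 0.65, A = 2.99 in², y = 7.275 in, Ī = 0.10527 in⁴.
Bottom flange (beyond web): 4.6 × 0.65, A = 2.99 in², y = 0.325 in, Ī = 0.10527 in⁴.
By symmetry the centroid is at mid-height, ȳ = 3.8 in.
Transfer each piece to the centroidal x-axis using Ī + A·d² with d = y − 3.8:
  web: d = 0 in → contributes +14.633 in⁴
  top flange (beyond web): d = 3.475 in → contributes +36.211 in⁴
  bottom flange (beyond web): d = -3.475 in → contributes +36.211 in⁴
Total I = 87.055 in⁴.
For the y-axis: x̄ = 1.8574 in.
Repeating about the centroidal y-axis gives I_y = 23.182 in⁴.

I_x ≈ 87.1 in⁴, I_y ≈ 23.2 in⁴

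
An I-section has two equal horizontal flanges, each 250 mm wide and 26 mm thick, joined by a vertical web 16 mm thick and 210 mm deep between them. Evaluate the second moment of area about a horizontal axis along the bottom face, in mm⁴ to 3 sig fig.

I_base ≈ 4.75 × 10⁸ mm⁴

Break the section into simple shapes (no overlaps), measuring from the bottom-left corner of the bounding box.
Bottom flange: 250 × 26, A = 6 500 mm², y = 13 mm, Ī = 366 167 mm⁴.
Web: 16 × 210, A = 3 360 mm², y = 131 mm, Ī = 12 348 000 mm⁴.
Top flange: 250 × 26, A = 6 500 mm², y = 249 mm, Ī = 366 167 mm⁴.
Transfer each piece to the base of the section using Ī + A·d² with d = y − 0:
  bottom flange: d = 13 mm → contributes +1 464 667 mm⁴
  web: d = 131 mm → contributes +70 008 960 mm⁴
  top flange: d = 249 mm → contributes +403 372 667 mm⁴
Total I = 474 846 293 mm⁴.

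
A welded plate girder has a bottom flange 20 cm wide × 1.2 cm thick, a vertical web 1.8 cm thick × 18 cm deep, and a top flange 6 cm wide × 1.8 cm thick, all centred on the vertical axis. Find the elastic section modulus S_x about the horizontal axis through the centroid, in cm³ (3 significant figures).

Split into non-overlapping primitives; take the origin at the lower-left of the bounding box.
Bottom plate: 20 × 1.2, A = 24 cm², y = 0.6 cm, Ī = 2.88 cm⁴.
Web plate: 1.8 × 18, A = 32.4 cm², y = 10.2 cm, Ī = 874.8 cm⁴.
Top plate: 6 × 1.8, A = 10.8 cm², y = 20.1 cm, Ī = 2.916 cm⁴.
Centroid: ȳ = ΣA·y / ΣA = 8.3625 cm.
Transfer each piece to the horizontal axis through the centroid using Ī + A·d² with d = y − 8.3625:
  bottom plate: d = -7.7625 cm → contributes +1 449 cm⁴
  web plate: d = 1.8375 cm → contributes +984.2 cm⁴
  top plate: d = 11.738 cm → contributes +1490.8 cm⁴
Total I = 3 924 cm⁴.
Extreme fibre distance c = 12.638 cm; S = I/c = 310.51 cm³.

S_x ≈ 311 cm³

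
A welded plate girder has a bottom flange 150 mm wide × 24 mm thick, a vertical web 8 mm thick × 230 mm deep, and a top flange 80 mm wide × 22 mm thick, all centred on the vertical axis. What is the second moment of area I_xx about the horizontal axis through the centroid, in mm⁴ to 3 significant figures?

Split into non-overlapping primitives; take the origin at the lower-left of the bounding box.
Bottom plate: 150 × 24, A = 3 600 mm², y = 12 mm, Ī = 172 800 mm⁴.
Web plate: 8 × 230, A = 1 840 mm², y = 139 mm, Ī = 8 111 333 mm⁴.
Top plate: 80 × 22, A = 1 760 mm², y = 265 mm, Ī = 70 987 mm⁴.
Centroid: ȳ = ΣA·y / ΣA = 106.3 mm.
Transfer each piece to the horizontal axis through the centroid using Ī + A·d² with d = y − 106.3:
  bottom plate: d = -94.3 mm → contributes +32 185 764 mm⁴
  web plate: d = 32.7 mm → contributes +10 078 827 mm⁴
  top plate: d = 158.7 mm → contributes +44 397 801 mm⁴
Total I = 86 662 392 mm⁴.

I_xx ≈ 8.67 × 10⁷ mm⁴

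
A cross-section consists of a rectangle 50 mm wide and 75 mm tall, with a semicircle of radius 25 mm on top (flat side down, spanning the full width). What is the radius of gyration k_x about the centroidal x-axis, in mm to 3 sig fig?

Treat the section as a set of non-overlapping primitives; coordinates are from the bounding-box lower-left.
Rectangular body: 50 × 75, A = 3 750 mm², y = 37.5 mm, Ī = 1 757 813 mm⁴.
Semicircular cap: semicircle r = 25, A = 981.75 mm², y = 85.61 mm, Ī = 42 874 mm⁴.
Centroid: ȳ = ΣA·y / ΣA = 47.482 mm.
Transfer each piece to the centroidal x-axis using Ī + A·d² with d = y − 47.482:
  rectangular body: d = -9.982 mm → contributes +2 131 462 mm⁴
  semicircular cap: d = 38.128 mm → contributes +1 470 110 mm⁴
Total I = 3 601 572 mm⁴.
Radius of gyration: k = √(I/A) = √(3 601 572 / 4731.7) = 27.589 mm.

k_x ≈ 27.6 mm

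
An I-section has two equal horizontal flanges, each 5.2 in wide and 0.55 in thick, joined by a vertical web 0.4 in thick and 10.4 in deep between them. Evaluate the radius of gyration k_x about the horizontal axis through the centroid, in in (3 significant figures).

k_x ≈ 4.60 in

Break the section into simple shapes (no overlaps), measuring from the bottom-left corner of the bounding box.
Bottom flange: 5.2 × 0.55, A = 2.86 in², y = 0.275 in, Ī = 0.072096 in⁴.
Web: 0.4 × 10.4, A = 4.16 in², y = 5.75 in, Ī = 37.495 in⁴.
Top flange: 5.2 × 0.55, A = 2.86 in², y = 11.225 in, Ī = 0.072096 in⁴.
By symmetry the centroid is at mid-height, ȳ = 5.75 in.
Transfer each piece to the horizontal axis through the centroid using Ī + A·d² with d = y − 5.75:
  bottom flange: d = -5.475 in → contributes +85.802 in⁴
  web: d = 0 in → contributes +37.495 in⁴
  top flange: d = 5.475 in → contributes +85.802 in⁴
Total I = 209.1 in⁴.
Radius of gyration: k = √(I/A) = √(209.1 / 9.88) = 4.6004 in.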